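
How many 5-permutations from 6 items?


P(6,5) = 6!/1!
= 720/1
= 720

P(6,5) = 720


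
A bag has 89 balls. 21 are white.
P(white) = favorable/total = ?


P = 21/89 = 0.2360

P = 0.2360


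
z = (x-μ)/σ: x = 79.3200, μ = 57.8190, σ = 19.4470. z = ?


z = (79.3200 - 57.8190)/19.4470
= 21.5010/19.4470
= 1.1056

z = 1.1056


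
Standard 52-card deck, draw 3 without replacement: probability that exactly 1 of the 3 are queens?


Hypergeometric: P(X=1) = C(4,1)·C(48,2) / C(52,3)
= 4 × 1128 / 22100
= 4512/22100 = 0.2042

P = 0.2042


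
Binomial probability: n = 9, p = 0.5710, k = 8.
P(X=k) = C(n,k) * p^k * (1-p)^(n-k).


C(9,8) = 9
p^8 = 0.011300
(1-p)^1 = 0.429000
P = 9 * 0.011300 * 0.429000 = 0.0436

P(X=8) = 0.0436


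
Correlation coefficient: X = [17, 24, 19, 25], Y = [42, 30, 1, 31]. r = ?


Mean X = 21.2500, Mean Y = 26.0000
SD X = 3.344772, SD Y = 15.182226
Cov = 4.500000
r = 4.500000/(3.344772*15.182226) = 0.0886

r = 0.0886


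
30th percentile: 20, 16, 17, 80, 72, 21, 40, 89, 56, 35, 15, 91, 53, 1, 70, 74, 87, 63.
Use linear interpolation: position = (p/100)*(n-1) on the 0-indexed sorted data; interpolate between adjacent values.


Sorted: 1, 15, 16, 17, 20, 21, 35, 40, 53, 56, 63, 70, 72, 74, 80, 87, 89, 91
n = 18
Index = 30/100 * 17 = 5.1000
Lower = data[5] = 21, Upper = data[6] = 35
P30 = 21 + 0.1000*(14) = 22.4000

P30 = 22.4000


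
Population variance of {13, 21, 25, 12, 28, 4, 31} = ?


Mean = 19.1429
Squared deviations: 37.7347, 3.4490, 34.3061, 51.0204, 78.4490, 229.3061, 140.5918
Sum = 574.8571
Variance = 574.8571/7 = 82.1224

Variance = 82.1224


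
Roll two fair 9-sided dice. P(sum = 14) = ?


Total outcomes = 9×9 = 81
Favorable (sum = 14): 5
P = 5/81 = 0.0617

P = 0.0617


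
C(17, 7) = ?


C(17,7) = 17!/(7! × 10!)
= 355687428096000/(5040 × 3628800)
= 19448

C(17,7) = 19448


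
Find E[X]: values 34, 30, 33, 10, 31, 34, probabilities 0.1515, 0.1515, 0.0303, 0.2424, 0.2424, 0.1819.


E[X] = 34*0.1515 + 30*0.1515 + 33*0.0303 + 10*0.2424 + 31*0.2424 + 34*0.1819
= 5.1510 + 4.5450 + 0.9999 + 2.4240 + 7.5144 + 6.1846
= 26.8189

E[X] = 26.8189


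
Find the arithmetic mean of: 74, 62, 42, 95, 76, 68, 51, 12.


Sum = 74 + 62 + 42 + 95 + 76 + 68 + 51 + 12 = 480
n = 8
Mean = 480/8 = 60.0000

Mean = 60.0000


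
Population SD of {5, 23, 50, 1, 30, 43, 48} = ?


Mean = 28.5714
Variance = 341.9592
SD = sqrt(341.9592) = 18.4921

SD = 18.4921


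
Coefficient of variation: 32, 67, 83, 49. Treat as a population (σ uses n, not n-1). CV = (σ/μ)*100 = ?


Mean = 57.7500
SD = 19.1230
CV = (19.1230/57.7500)*100 = 33.1133%

CV = 33.1133%


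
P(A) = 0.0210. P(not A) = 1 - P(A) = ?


P(not A) = 1 - 0.0210 = 0.9790

P(not A) = 0.9790


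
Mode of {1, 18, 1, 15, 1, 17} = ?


Frequencies: 1:3, 15:1, 17:1, 18:1
Max frequency = 3
Mode = 1

Mode = 1


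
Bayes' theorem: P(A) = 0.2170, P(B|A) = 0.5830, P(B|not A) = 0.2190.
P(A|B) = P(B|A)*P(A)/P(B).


P(B) = P(B|A)*P(A) + P(B|A')*P(A')
= 0.5830*0.2170 + 0.2190*0.7830
= 0.126511 + 0.171477 = 0.297988
P(A|B) = 0.126511/0.297988 = 0.4246

P(A|B) = 0.4246


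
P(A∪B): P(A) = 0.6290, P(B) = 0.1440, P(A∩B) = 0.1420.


P(A∪B) = 0.6290 + 0.1440 - 0.1420
= 0.7730 - 0.1420
= 0.6310

P(A∪B) = 0.6310


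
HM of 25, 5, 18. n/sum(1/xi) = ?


Sum of reciprocals = 1/25 + 1/5 + 1/18 = 0.295556
HM = 3/0.295556 = 10.1504

HM = 10.1504


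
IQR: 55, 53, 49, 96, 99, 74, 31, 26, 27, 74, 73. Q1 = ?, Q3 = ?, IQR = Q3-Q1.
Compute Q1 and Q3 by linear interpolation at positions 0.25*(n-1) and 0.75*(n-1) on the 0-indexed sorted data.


Sorted: 26, 27, 31, 49, 53, 55, 73, 74, 74, 96, 99
Q1 (25th %ile) = 40.0000
Q3 (75th %ile) = 74.0000
IQR = 74.0000 - 40.0000 = 34.0000

IQR = 34.0000


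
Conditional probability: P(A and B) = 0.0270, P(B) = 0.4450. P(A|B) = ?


P(A|B) = 0.0270/0.4450 = 0.0607

P(A|B) = 0.0607


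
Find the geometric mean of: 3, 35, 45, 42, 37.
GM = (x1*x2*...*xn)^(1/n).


Product = 3 × 35 × 45 × 42 × 37 = 7342650
GM = 7342650^(1/5) = 23.6141

GM = 23.6141


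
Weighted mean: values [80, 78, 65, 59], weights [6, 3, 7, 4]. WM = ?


Numerator = 80*6 + 78*3 + 65*7 + 59*4 = 1405
Denominator = 6 + 3 + 7 + 4 = 20
WM = 1405/20 = 70.2500

WM = 70.2500


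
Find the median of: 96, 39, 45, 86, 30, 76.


Sorted: 30, 39, 45, 76, 86, 96
n = 6 (even)
Middle values: 45 and 76
Median = (45+76)/2 = 60.5000

Median = 60.5000


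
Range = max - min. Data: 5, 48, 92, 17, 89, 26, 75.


Max = 92, Min = 5
Range = 92 - 5 = 87

Range = 87


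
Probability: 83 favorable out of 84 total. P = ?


P = 83/84 = 0.9881

P = 0.9881


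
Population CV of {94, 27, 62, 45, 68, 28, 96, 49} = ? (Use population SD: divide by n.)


Mean = 58.6250
SD = 24.9095
CV = (24.9095/58.6250)*100 = 42.4896%

CV = 42.4896%


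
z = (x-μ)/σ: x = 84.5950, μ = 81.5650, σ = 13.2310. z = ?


z = (84.5950 - 81.5650)/13.2310
= 3.0300/13.2310
= 0.2290

z = 0.2290


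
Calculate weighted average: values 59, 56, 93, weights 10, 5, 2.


Numerator = 59*10 + 56*5 + 93*2 = 1056
Denominator = 10 + 5 + 2 = 17
WM = 1056/17 = 62.1176

WM = 62.1176


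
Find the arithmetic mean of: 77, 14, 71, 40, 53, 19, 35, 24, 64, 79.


Sum = 77 + 14 + 71 + 40 + 53 + 19 + 35 + 24 + 64 + 79 = 476
n = 10
Mean = 476/10 = 47.6000

Mean = 47.6000


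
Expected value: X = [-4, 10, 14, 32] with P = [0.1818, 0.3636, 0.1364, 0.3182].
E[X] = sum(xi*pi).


E[X] = -4*0.1818 + 10*0.3636 + 14*0.1364 + 32*0.3182
= -0.7272 + 3.6360 + 1.9096 + 10.1824
= 15.0008

E[X] = 15.0008


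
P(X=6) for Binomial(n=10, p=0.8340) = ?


C(10,6) = 210
p^6 = 0.336509
(1-p)^4 = 0.000759
P = 210 * 0.336509 * 0.000759 = 0.0537

P(X=6) = 0.0537


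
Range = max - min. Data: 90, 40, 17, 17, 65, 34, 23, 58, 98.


Max = 98, Min = 17
Range = 98 - 17 = 81

Range = 81


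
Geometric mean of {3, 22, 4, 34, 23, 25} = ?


Product = 3 × 22 × 4 × 34 × 23 × 25 = 5161200
GM = 5161200^(1/6) = 13.1459

GM = 13.1459


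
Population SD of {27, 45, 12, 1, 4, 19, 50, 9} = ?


Mean = 20.8750
Variance = 296.3594
SD = sqrt(296.3594) = 17.2151

SD = 17.2151


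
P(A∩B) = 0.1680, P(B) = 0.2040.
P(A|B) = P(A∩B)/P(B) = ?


P(A|B) = 0.1680/0.2040 = 0.8235

P(A|B) = 0.8235


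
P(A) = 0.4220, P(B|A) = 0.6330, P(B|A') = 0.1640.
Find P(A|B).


P(B) = P(B|A)*P(A) + P(B|A')*P(A')
= 0.6330*0.4220 + 0.1640*0.5780
= 0.267126 + 0.094792 = 0.361918
P(A|B) = 0.267126/0.361918 = 0.7381

P(A|B) = 0.7381


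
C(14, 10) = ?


C(14,10) = 14!/(10! × 4!)
= 87178291200/(3628800 × 24)
= 1001

C(14,10) = 1001


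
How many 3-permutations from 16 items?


P(16,3) = 16!/13!
= 20922789888000/6227020800
= 3360

P(16,3) = 3360


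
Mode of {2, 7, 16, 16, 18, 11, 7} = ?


Frequencies: 2:1, 7:2, 11:1, 16:2, 18:1
Max frequency = 2
Mode = 7, 16

Mode = 7, 16


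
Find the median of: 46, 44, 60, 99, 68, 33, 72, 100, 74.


Sorted: 33, 44, 46, 60, 68, 72, 74, 99, 100
n = 9 (odd)
Middle value = 68

Median = 68


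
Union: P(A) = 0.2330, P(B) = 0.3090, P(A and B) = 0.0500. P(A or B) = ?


P(A∪B) = 0.2330 + 0.3090 - 0.0500
= 0.5420 - 0.0500
= 0.4920

P(A∪B) = 0.4920


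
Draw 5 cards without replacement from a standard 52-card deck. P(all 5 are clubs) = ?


P(all clubs) = (13/52) × (12/51) × (11/50) × (10/49) × (9/48)
= 0.0005

P = 0.0005


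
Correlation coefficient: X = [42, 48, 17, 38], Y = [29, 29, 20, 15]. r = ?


Mean X = 36.2500, Mean Y = 23.2500
SD X = 11.669940, SD Y = 6.015605
Cov = 37.187500
r = 37.187500/(11.669940*6.015605) = 0.5297

r = 0.5297


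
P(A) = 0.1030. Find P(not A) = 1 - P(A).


P(not A) = 1 - 0.1030 = 0.8970

P(not A) = 0.8970


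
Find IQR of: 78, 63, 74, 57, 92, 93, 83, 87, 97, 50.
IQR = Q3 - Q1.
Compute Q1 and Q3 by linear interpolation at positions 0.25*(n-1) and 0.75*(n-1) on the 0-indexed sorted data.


Sorted: 50, 57, 63, 74, 78, 83, 87, 92, 93, 97
Q1 (25th %ile) = 65.7500
Q3 (75th %ile) = 90.7500
IQR = 90.7500 - 65.7500 = 25.0000

IQR = 25.0000


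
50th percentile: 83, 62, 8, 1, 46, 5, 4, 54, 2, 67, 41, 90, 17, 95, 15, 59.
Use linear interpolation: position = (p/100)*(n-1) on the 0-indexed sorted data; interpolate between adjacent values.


Sorted: 1, 2, 4, 5, 8, 15, 17, 41, 46, 54, 59, 62, 67, 83, 90, 95
n = 16
Index = 50/100 * 15 = 7.5000
Lower = data[7] = 41, Upper = data[8] = 46
P50 = 41 + 0.5000*(5) = 43.5000

P50 = 43.5000


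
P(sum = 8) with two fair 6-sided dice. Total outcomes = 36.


Total outcomes = 6×6 = 36
Favorable (sum = 8): 5
P = 5/36 = 0.1389

P = 0.1389


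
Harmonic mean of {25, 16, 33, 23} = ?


Sum of reciprocals = 1/25 + 1/16 + 1/33 + 1/23 = 0.176281
HM = 4/0.176281 = 22.6910

HM = 22.6910


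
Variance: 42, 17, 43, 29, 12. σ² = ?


Mean = 28.6000
Squared deviations: 179.5600, 134.5600, 207.3600, 0.1600, 275.5600
Sum = 797.2000
Variance = 797.2000/5 = 159.4400

Variance = 159.4400


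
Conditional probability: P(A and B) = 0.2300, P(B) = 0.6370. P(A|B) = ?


P(A|B) = 0.2300/0.6370 = 0.3611

P(A|B) = 0.3611


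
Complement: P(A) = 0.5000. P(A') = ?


P(not A) = 1 - 0.5000 = 0.5000

P(not A) = 0.5000


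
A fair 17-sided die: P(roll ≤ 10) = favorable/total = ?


Favorable outcomes (roll ≤ 10): 10
Total outcomes = 17
P = 10/17 = 0.5882

P = 0.5882


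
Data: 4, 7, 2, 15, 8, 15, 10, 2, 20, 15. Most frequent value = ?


Frequencies: 2:2, 4:1, 7:1, 8:1, 10:1, 15:3, 20:1
Max frequency = 3
Mode = 15

Mode = 15


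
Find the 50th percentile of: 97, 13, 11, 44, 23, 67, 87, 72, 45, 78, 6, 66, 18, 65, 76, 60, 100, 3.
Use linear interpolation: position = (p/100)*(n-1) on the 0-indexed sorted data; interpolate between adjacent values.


Sorted: 3, 6, 11, 13, 18, 23, 44, 45, 60, 65, 66, 67, 72, 76, 78, 87, 97, 100
n = 18
Index = 50/100 * 17 = 8.5000
Lower = data[8] = 60, Upper = data[9] = 65
P50 = 60 + 0.5000*(5) = 62.5000

P50 = 62.5000


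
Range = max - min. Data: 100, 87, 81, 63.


Max = 100, Min = 63
Range = 100 - 63 = 37

Range = 37


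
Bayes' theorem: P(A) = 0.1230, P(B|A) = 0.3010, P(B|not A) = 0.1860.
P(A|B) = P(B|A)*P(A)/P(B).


P(B) = P(B|A)*P(A) + P(B|A')*P(A')
= 0.3010*0.1230 + 0.1860*0.8770
= 0.037023 + 0.163122 = 0.200145
P(A|B) = 0.037023/0.200145 = 0.1850

P(A|B) = 0.1850


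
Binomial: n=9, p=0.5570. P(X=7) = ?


C(9,7) = 36
p^7 = 0.016634
(1-p)^2 = 0.196249
P = 36 * 0.016634 * 0.196249 = 0.1175

P(X=7) = 0.1175


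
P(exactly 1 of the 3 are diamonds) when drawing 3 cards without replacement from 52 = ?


Hypergeometric: P(X=1) = C(13,1)·C(39,2) / C(52,3)
= 13 × 741 / 22100
= 9633/22100 = 0.4359

P = 0.4359


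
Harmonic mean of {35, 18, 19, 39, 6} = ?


Sum of reciprocals = 1/35 + 1/18 + 1/19 + 1/39 + 1/6 = 0.329066
HM = 5/0.329066 = 15.1945

HM = 15.1945


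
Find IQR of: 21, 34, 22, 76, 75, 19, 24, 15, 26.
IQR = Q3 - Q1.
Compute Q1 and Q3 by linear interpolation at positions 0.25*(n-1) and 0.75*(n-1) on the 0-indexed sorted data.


Sorted: 15, 19, 21, 22, 24, 26, 34, 75, 76
Q1 (25th %ile) = 21.0000
Q3 (75th %ile) = 34.0000
IQR = 34.0000 - 21.0000 = 13.0000

IQR = 13.0000


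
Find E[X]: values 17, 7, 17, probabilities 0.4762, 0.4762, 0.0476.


E[X] = 17*0.4762 + 7*0.4762 + 17*0.0476
= 8.0954 + 3.3334 + 0.8092
= 12.2380

E[X] = 12.2380


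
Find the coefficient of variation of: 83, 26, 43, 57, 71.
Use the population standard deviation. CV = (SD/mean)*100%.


Mean = 56.0000
SD = 20.1196
CV = (20.1196/56.0000)*100 = 35.9279%

CV = 35.9279%


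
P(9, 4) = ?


P(9,4) = 9!/5!
= 362880/120
= 3024

P(9,4) = 3024


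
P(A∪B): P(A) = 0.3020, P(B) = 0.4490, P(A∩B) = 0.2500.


P(A∪B) = 0.3020 + 0.4490 - 0.2500
= 0.7510 - 0.2500
= 0.5010

P(A∪B) = 0.5010


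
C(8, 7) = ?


C(8,7) = 8!/(7! × 1!)
= 40320/(5040 × 1)
= 8

C(8,7) = 8


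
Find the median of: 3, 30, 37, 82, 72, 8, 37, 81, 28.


Sorted: 3, 8, 28, 30, 37, 37, 72, 81, 82
n = 9 (odd)
Middle value = 37

Median = 37


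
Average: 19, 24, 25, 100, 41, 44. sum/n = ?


Sum = 19 + 24 + 25 + 100 + 41 + 44 = 253
n = 6
Mean = 253/6 = 42.1667

Mean = 42.1667


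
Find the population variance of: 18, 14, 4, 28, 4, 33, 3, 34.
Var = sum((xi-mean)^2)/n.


Mean = 17.2500
Squared deviations: 0.5625, 10.5625, 175.5625, 115.5625, 175.5625, 248.0625, 203.0625, 280.5625
Sum = 1209.5000
Variance = 1209.5000/8 = 151.1875

Variance = 151.1875


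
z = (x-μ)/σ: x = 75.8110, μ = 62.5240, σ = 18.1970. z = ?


z = (75.8110 - 62.5240)/18.1970
= 13.2870/18.1970
= 0.7302

z = 0.7302


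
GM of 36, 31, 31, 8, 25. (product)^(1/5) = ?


Product = 36 × 31 × 31 × 8 × 25 = 6919200
GM = 6919200^(1/5) = 23.3352

GM = 23.3352


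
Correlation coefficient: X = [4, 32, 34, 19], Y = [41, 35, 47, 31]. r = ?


Mean X = 22.2500, Mean Y = 38.5000
SD X = 12.007810, SD Y = 6.062178
Cov = 11.125000
r = 11.125000/(12.007810*6.062178) = 0.1528

r = 0.1528


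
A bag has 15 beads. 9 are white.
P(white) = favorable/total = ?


P = 9/15 = 0.6000

P = 0.6000


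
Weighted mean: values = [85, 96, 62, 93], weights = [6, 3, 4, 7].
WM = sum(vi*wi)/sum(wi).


Numerator = 85*6 + 96*3 + 62*4 + 93*7 = 1697
Denominator = 6 + 3 + 4 + 7 = 20
WM = 1697/20 = 84.8500

WM = 84.8500


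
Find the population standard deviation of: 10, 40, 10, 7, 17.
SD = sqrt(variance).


Mean = 16.8000
Variance = 145.3600
SD = sqrt(145.3600) = 12.0565

SD = 12.0565


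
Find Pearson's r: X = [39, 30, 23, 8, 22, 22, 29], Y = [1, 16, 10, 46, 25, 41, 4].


Mean X = 24.7143, Mean Y = 20.4286
SD X = 8.843307, SD Y = 16.360729
Cov = -121.306122
r = -121.306122/(8.843307*16.360729) = -0.8384

r = -0.8384


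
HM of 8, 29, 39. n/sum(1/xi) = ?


Sum of reciprocals = 1/8 + 1/29 + 1/39 = 0.185124
HM = 3/0.185124 = 16.2054

HM = 16.2054


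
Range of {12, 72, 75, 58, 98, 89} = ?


Max = 98, Min = 12
Range = 98 - 12 = 86

Range = 86


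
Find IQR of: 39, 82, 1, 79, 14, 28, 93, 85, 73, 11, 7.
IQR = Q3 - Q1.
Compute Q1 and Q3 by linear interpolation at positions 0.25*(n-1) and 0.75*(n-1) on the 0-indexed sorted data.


Sorted: 1, 7, 11, 14, 28, 39, 73, 79, 82, 85, 93
Q1 (25th %ile) = 12.5000
Q3 (75th %ile) = 80.5000
IQR = 80.5000 - 12.5000 = 68.0000

IQR = 68.0000


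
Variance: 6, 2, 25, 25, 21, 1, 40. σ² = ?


Mean = 17.1429
Squared deviations: 124.1633, 229.3061, 61.7347, 61.7347, 14.8776, 260.5918, 522.4490
Sum = 1274.8571
Variance = 1274.8571/7 = 182.1224

Variance = 182.1224


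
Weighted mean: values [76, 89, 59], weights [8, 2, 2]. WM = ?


Numerator = 76*8 + 89*2 + 59*2 = 904
Denominator = 8 + 2 + 2 = 12
WM = 904/12 = 75.3333

WM = 75.3333


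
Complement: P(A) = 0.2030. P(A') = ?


P(not A) = 1 - 0.2030 = 0.7970

P(not A) = 0.7970


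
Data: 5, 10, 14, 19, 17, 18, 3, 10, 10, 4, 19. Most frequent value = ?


Frequencies: 3:1, 4:1, 5:1, 10:3, 14:1, 17:1, 18:1, 19:2
Max frequency = 3
Mode = 10

Mode = 10


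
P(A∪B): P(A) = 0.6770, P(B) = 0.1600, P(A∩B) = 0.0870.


P(A∪B) = 0.6770 + 0.1600 - 0.0870
= 0.8370 - 0.0870
= 0.7500

P(A∪B) = 0.7500


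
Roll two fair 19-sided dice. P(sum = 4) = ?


Total outcomes = 19×19 = 361
Favorable (sum = 4): 3
P = 3/361 = 0.0083

P = 0.0083


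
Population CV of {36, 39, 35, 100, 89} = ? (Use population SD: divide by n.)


Mean = 59.8000
SD = 28.5755
CV = (28.5755/59.8000)*100 = 47.7851%

CV = 47.7851%


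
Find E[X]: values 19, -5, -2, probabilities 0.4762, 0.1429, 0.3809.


E[X] = 19*0.4762 - 5*0.1429 - 2*0.3809
= 9.0478 - 0.7145 - 0.7618
= 7.5715

E[X] = 7.5715


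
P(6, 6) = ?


P(6,6) = 6!/0!
= 720/1
= 720

P(6,6) = 720


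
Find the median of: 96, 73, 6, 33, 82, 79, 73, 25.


Sorted: 6, 25, 33, 73, 73, 79, 82, 96
n = 8 (even)
Middle values: 73 and 73
Median = (73+73)/2 = 73.0000

Median = 73.0000


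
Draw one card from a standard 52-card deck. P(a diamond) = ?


13 diamonds in 52 cards
P = 13/52 = 0.2500

P = 0.2500


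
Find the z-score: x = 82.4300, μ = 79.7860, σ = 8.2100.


z = (82.4300 - 79.7860)/8.2100
= 2.6440/8.2100
= 0.3220

z = 0.3220


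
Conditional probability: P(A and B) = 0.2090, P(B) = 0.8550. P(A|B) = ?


P(A|B) = 0.2090/0.8550 = 0.2444

P(A|B) = 0.2444


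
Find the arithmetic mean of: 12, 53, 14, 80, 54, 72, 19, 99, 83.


Sum = 12 + 53 + 14 + 80 + 54 + 72 + 19 + 99 + 83 = 486
n = 9
Mean = 486/9 = 54.0000

Mean = 54.0000


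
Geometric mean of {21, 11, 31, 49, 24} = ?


Product = 21 × 11 × 31 × 49 × 24 = 8421336
GM = 8421336^(1/5) = 24.2704

GM = 24.2704


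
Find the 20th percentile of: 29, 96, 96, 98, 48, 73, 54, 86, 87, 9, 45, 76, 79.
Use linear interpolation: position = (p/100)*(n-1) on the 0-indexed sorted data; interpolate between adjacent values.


Sorted: 9, 29, 45, 48, 54, 73, 76, 79, 86, 87, 96, 96, 98
n = 13
Index = 20/100 * 12 = 2.4000
Lower = data[2] = 45, Upper = data[3] = 48
P20 = 45 + 0.4000*(3) = 46.2000

P20 = 46.2000


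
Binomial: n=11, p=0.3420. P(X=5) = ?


C(11,5) = 462
p^5 = 0.004679
(1-p)^6 = 0.081162
P = 462 * 0.004679 * 0.081162 = 0.1754

P(X=5) = 0.1754


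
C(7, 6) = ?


C(7,6) = 7!/(6! × 1!)
= 5040/(720 × 1)
= 7

C(7,6) = 7


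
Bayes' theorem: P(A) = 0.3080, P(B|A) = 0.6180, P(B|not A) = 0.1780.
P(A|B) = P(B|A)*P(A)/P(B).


P(B) = P(B|A)*P(A) + P(B|A')*P(A')
= 0.6180*0.3080 + 0.1780*0.6920
= 0.190344 + 0.123176 = 0.313520
P(A|B) = 0.190344/0.313520 = 0.6071

P(A|B) = 0.6071


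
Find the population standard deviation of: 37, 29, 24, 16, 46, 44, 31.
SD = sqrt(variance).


Mean = 32.4286
Variance = 99.1020
SD = sqrt(99.1020) = 9.9550

SD = 9.9550


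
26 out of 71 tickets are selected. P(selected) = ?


P = 26/71 = 0.3662

P = 0.3662


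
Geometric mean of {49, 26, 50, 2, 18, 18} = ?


Product = 49 × 26 × 50 × 2 × 18 × 18 = 41277600
GM = 41277600^(1/6) = 18.5903

GM = 18.5903


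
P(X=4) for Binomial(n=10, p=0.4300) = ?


C(10,4) = 210
p^4 = 0.034188
(1-p)^6 = 0.034296
P = 210 * 0.034188 * 0.034296 = 0.2462

P(X=4) = 0.2462


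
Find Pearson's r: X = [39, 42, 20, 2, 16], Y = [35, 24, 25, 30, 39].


Mean X = 23.8000, Mean Y = 30.6000
SD X = 14.918445, SD Y = 5.748043
Cov = -16.880000
r = -16.880000/(14.918445*5.748043) = -0.1968

r = -0.1968


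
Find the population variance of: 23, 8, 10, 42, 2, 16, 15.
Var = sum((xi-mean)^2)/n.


Mean = 16.5714
Squared deviations: 41.3265, 73.4694, 43.1837, 646.6122, 212.3265, 0.3265, 2.4694
Sum = 1019.7143
Variance = 1019.7143/7 = 145.6735

Variance = 145.6735


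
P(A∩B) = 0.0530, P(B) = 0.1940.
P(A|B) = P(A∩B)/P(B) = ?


P(A|B) = 0.0530/0.1940 = 0.2732

P(A|B) = 0.2732


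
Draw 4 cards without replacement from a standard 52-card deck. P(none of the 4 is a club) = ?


P(no clubs) = (39/52) × (38/51) × (37/50) × (36/49)
= 0.3038

P = 0.3038


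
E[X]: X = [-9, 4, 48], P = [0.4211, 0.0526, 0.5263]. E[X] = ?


E[X] = -9*0.4211 + 4*0.0526 + 48*0.5263
= -3.7899 + 0.2104 + 25.2624
= 21.6829

E[X] = 21.6829


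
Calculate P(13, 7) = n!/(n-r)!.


P(13,7) = 13!/6!
= 6227020800/720
= 8648640

P(13,7) = 8648640


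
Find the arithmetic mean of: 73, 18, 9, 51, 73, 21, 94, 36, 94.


Sum = 73 + 18 + 9 + 51 + 73 + 21 + 94 + 36 + 94 = 469
n = 9
Mean = 469/9 = 52.1111

Mean = 52.1111


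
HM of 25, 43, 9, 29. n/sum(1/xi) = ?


Sum of reciprocals = 1/25 + 1/43 + 1/9 + 1/29 = 0.208850
HM = 4/0.208850 = 19.1525

HM = 19.1525


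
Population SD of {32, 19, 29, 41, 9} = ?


Mean = 26.0000
Variance = 121.6000
SD = sqrt(121.6000) = 11.0272

SD = 11.0272


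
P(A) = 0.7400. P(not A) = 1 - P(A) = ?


P(not A) = 1 - 0.7400 = 0.2600

P(not A) = 0.2600


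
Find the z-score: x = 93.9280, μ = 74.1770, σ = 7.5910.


z = (93.9280 - 74.1770)/7.5910
= 19.7510/7.5910
= 2.6019

z = 2.6019


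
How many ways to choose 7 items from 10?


C(10,7) = 10!/(7! × 3!)
= 3628800/(5040 × 6)
= 120

C(10,7) = 120


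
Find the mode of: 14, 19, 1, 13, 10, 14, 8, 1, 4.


Frequencies: 1:2, 4:1, 8:1, 10:1, 13:1, 14:2, 19:1
Max frequency = 2
Mode = 1, 14

Mode = 1, 14


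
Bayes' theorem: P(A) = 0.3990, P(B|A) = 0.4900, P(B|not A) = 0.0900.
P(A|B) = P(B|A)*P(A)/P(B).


P(B) = P(B|A)*P(A) + P(B|A')*P(A')
= 0.4900*0.3990 + 0.0900*0.6010
= 0.195510 + 0.054090 = 0.249600
P(A|B) = 0.195510/0.249600 = 0.7833

P(A|B) = 0.7833


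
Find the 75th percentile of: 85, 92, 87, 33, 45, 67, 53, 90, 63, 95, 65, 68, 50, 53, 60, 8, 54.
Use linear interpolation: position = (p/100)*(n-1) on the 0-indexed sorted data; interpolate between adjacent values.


Sorted: 8, 33, 45, 50, 53, 53, 54, 60, 63, 65, 67, 68, 85, 87, 90, 92, 95
n = 17
Index = 75/100 * 16 = 12.0000
Lower = data[12] = 85, Upper = data[13] = 87
P75 = 85 + 0*(2) = 85.0000

P75 = 85.0000


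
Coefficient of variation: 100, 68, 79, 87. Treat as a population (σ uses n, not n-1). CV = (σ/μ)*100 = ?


Mean = 83.5000
SD = 11.6726
CV = (11.6726/83.5000)*100 = 13.9792%

CV = 13.9792%


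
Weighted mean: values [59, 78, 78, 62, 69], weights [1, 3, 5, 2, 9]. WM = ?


Numerator = 59*1 + 78*3 + 78*5 + 62*2 + 69*9 = 1428
Denominator = 1 + 3 + 5 + 2 + 9 = 20
WM = 1428/20 = 71.4000

WM = 71.4000


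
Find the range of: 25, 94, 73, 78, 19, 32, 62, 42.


Max = 94, Min = 19
Range = 94 - 19 = 75

Range = 75


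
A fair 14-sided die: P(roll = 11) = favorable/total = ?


Favorable outcomes (roll = 11): 1
Total outcomes = 14
P = 1/14 = 0.0714

P = 0.0714


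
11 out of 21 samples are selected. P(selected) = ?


P = 11/21 = 0.5238

P = 0.5238


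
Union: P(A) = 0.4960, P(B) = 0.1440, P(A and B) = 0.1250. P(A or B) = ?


P(A∪B) = 0.4960 + 0.1440 - 0.1250
= 0.6400 - 0.1250
= 0.5150

P(A∪B) = 0.5150


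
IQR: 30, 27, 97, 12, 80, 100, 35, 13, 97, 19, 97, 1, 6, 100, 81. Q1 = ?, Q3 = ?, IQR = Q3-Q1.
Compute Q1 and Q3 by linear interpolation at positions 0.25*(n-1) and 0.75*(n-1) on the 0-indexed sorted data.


Sorted: 1, 6, 12, 13, 19, 27, 30, 35, 80, 81, 97, 97, 97, 100, 100
Q1 (25th %ile) = 16.0000
Q3 (75th %ile) = 97.0000
IQR = 97.0000 - 16.0000 = 81.0000

IQR = 81.0000


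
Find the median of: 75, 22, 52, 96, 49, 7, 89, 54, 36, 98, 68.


Sorted: 7, 22, 36, 49, 52, 54, 68, 75, 89, 96, 98
n = 11 (odd)
Middle value = 54

Median = 54


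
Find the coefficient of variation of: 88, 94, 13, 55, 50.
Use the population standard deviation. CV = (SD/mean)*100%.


Mean = 60.0000
SD = 29.2370
CV = (29.2370/60.0000)*100 = 48.7283%

CV = 48.7283%


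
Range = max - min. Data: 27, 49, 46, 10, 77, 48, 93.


Max = 93, Min = 10
Range = 93 - 10 = 83

Range = 83


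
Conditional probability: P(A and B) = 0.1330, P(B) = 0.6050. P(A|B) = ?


P(A|B) = 0.1330/0.6050 = 0.2198

P(A|B) = 0.2198


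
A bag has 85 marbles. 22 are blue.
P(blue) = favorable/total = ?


P = 22/85 = 0.2588

P = 0.2588


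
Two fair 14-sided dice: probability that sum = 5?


Total outcomes = 14×14 = 196
Favorable (sum = 5): 4
P = 4/196 = 0.0204

P = 0.0204


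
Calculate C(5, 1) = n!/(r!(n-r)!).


C(5,1) = 5!/(1! × 4!)
= 120/(1 × 24)
= 5

C(5,1) = 5


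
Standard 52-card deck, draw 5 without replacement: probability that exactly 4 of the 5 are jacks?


Hypergeometric: P(X=4) = C(4,4)·C(48,1) / C(52,5)
= 1 × 48 / 2598960
= 48/2598960 = 1.8469e-05

P = 1.8469e-05


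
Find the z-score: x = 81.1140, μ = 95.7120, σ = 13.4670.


z = (81.1140 - 95.7120)/13.4670
= -14.5980/13.4670
= -1.0840

z = -1.0840


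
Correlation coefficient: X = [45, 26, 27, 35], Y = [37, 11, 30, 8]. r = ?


Mean X = 33.2500, Mean Y = 21.5000
SD X = 7.628073, SD Y = 12.298374
Cov = 45.375000
r = 45.375000/(7.628073*12.298374) = 0.4837

r = 0.4837


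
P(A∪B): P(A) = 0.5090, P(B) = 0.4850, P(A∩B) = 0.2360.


P(A∪B) = 0.5090 + 0.4850 - 0.2360
= 0.9940 - 0.2360
= 0.7580

P(A∪B) = 0.7580


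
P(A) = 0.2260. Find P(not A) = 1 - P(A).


P(not A) = 1 - 0.2260 = 0.7740

P(not A) = 0.7740


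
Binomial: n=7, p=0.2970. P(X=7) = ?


C(7,7) = 1
p^7 = 0.000204
(1-p)^0 = 1.000000
P = 1 * 0.000204 * 1.000000 = 0.0002

P(X=7) = 0.0002


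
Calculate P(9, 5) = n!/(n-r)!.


P(9,5) = 9!/4!
= 362880/24
= 15120

P(9,5) = 15120


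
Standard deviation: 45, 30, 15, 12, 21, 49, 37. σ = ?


Mean = 29.8571
Variance = 180.6939
SD = sqrt(180.6939) = 13.4422

SD = 13.4422


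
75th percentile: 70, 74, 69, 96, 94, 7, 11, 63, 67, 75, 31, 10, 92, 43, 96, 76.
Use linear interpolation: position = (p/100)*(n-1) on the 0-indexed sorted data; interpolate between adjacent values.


Sorted: 7, 10, 11, 31, 43, 63, 67, 69, 70, 74, 75, 76, 92, 94, 96, 96
n = 16
Index = 75/100 * 15 = 11.2500
Lower = data[11] = 76, Upper = data[12] = 92
P75 = 76 + 0.2500*(16) = 80.0000

P75 = 80.0000


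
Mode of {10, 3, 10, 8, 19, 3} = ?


Frequencies: 3:2, 8:1, 10:2, 19:1
Max frequency = 2
Mode = 3, 10

Mode = 3, 10


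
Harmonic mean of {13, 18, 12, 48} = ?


Sum of reciprocals = 1/13 + 1/18 + 1/12 + 1/48 = 0.236645
HM = 4/0.236645 = 16.9029

HM = 16.9029


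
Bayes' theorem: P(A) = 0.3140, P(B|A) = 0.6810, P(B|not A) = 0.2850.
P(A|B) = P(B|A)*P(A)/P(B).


P(B) = P(B|A)*P(A) + P(B|A')*P(A')
= 0.6810*0.3140 + 0.2850*0.6860
= 0.213834 + 0.195510 = 0.409344
P(A|B) = 0.213834/0.409344 = 0.5224

P(A|B) = 0.5224


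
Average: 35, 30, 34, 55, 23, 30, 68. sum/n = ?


Sum = 35 + 30 + 34 + 55 + 23 + 30 + 68 = 275
n = 7
Mean = 275/7 = 39.2857

Mean = 39.2857


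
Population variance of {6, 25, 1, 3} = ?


Mean = 8.7500
Squared deviations: 7.5625, 264.0625, 60.0625, 33.0625
Sum = 364.7500
Variance = 364.7500/4 = 91.1875

Variance = 91.1875


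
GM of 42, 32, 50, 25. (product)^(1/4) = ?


Product = 42 × 32 × 50 × 25 = 1680000
GM = 1680000^(1/4) = 36.0021

GM = 36.0021


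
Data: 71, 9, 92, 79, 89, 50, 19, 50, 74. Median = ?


Sorted: 9, 19, 50, 50, 71, 74, 79, 89, 92
n = 9 (odd)
Middle value = 71

Median = 71


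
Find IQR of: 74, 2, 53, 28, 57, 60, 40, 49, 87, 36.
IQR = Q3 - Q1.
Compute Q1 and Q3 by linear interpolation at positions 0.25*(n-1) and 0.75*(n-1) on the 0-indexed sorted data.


Sorted: 2, 28, 36, 40, 49, 53, 57, 60, 74, 87
Q1 (25th %ile) = 37.0000
Q3 (75th %ile) = 59.2500
IQR = 59.2500 - 37.0000 = 22.2500

IQR = 22.2500


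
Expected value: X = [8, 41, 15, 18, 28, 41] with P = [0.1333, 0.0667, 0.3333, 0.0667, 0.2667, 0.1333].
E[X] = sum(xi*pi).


E[X] = 8*0.1333 + 41*0.0667 + 15*0.3333 + 18*0.0667 + 28*0.2667 + 41*0.1333
= 1.0664 + 2.7347 + 4.9995 + 1.2006 + 7.4676 + 5.4653
= 22.9341

E[X] = 22.9341


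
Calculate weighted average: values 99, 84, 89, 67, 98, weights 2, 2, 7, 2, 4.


Numerator = 99*2 + 84*2 + 89*7 + 67*2 + 98*4 = 1515
Denominator = 2 + 2 + 7 + 2 + 4 = 17
WM = 1515/17 = 89.1176

WM = 89.1176


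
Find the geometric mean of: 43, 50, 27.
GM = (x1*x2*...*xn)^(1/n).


Product = 43 × 50 × 27 = 58050
GM = 58050^(1/3) = 38.7199

GM = 38.7199


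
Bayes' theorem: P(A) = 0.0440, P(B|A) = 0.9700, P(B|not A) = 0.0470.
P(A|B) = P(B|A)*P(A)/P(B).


P(B) = P(B|A)*P(A) + P(B|A')*P(A')
= 0.9700*0.0440 + 0.0470*0.9560
= 0.042680 + 0.044932 = 0.087612
P(A|B) = 0.042680/0.087612 = 0.4871

P(A|B) = 0.4871


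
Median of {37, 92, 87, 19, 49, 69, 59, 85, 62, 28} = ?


Sorted: 19, 28, 37, 49, 59, 62, 69, 85, 87, 92
n = 10 (even)
Middle values: 59 and 62
Median = (59+62)/2 = 60.5000

Median = 60.5000


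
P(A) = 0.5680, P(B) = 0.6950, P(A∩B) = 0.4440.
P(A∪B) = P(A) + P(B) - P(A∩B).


P(A∪B) = 0.5680 + 0.6950 - 0.4440
= 1.2630 - 0.4440
= 0.8190

P(A∪B) = 0.8190


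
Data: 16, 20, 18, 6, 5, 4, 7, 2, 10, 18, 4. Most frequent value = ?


Frequencies: 2:1, 4:2, 5:1, 6:1, 7:1, 10:1, 16:1, 18:2, 20:1
Max frequency = 2
Mode = 4, 18

Mode = 4, 18


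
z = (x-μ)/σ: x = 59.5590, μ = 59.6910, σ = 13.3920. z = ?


z = (59.5590 - 59.6910)/13.3920
= -0.1320/13.3920
= -0.0099

z = -0.0099


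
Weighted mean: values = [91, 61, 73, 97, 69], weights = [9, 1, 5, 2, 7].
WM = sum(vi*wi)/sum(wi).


Numerator = 91*9 + 61*1 + 73*5 + 97*2 + 69*7 = 1922
Denominator = 9 + 1 + 5 + 2 + 7 = 24
WM = 1922/24 = 80.0833

WM = 80.0833


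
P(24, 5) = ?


P(24,5) = 24!/19!
= 620448401733239439360000/121645100408832000
= 5100480

P(24,5) = 5100480


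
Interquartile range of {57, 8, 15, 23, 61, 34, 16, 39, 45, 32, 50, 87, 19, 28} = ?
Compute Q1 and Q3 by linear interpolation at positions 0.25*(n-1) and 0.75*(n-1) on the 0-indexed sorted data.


Sorted: 8, 15, 16, 19, 23, 28, 32, 34, 39, 45, 50, 57, 61, 87
Q1 (25th %ile) = 20.0000
Q3 (75th %ile) = 48.7500
IQR = 48.7500 - 20.0000 = 28.7500

IQR = 28.7500


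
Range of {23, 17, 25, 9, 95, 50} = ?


Max = 95, Min = 9
Range = 95 - 9 = 86

Range = 86


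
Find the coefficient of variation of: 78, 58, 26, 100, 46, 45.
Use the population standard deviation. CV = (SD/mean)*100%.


Mean = 58.8333
SD = 24.1414
CV = (24.1414/58.8333)*100 = 41.0335%

CV = 41.0335%


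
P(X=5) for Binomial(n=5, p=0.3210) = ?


C(5,5) = 1
p^5 = 0.003408
(1-p)^0 = 1.000000
P = 1 * 0.003408 * 1.000000 = 0.0034

P(X=5) = 0.0034


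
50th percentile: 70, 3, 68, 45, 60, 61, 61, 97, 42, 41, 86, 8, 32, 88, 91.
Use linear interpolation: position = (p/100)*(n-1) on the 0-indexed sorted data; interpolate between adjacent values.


Sorted: 3, 8, 32, 41, 42, 45, 60, 61, 61, 68, 70, 86, 88, 91, 97
n = 15
Index = 50/100 * 14 = 7.0000
Lower = data[7] = 61, Upper = data[8] = 61
P50 = 61 + 0*(0) = 61.0000

P50 = 61.0000


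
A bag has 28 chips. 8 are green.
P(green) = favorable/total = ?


P = 8/28 = 0.2857

P = 0.2857


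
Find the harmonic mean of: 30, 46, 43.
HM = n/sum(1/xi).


Sum of reciprocals = 1/30 + 1/46 + 1/43 = 0.078328
HM = 3/0.078328 = 38.3003

HM = 38.3003


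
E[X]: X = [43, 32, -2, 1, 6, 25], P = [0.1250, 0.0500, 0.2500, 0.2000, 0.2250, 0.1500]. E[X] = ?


E[X] = 43*0.1250 + 32*0.0500 - 2*0.2500 + 1*0.2000 + 6*0.2250 + 25*0.1500
= 5.3750 + 1.6000 - 0.5000 + 0.2000 + 1.3500 + 3.7500
= 11.7750

E[X] = 11.7750


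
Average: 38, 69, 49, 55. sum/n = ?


Sum = 38 + 69 + 49 + 55 = 211
n = 4
Mean = 211/4 = 52.7500

Mean = 52.7500


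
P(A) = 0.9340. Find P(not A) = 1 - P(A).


P(not A) = 1 - 0.9340 = 0.0660

P(not A) = 0.0660


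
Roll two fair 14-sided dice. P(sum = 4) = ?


Total outcomes = 14×14 = 196
Favorable (sum = 4): 3
P = 3/196 = 0.0153

P = 0.0153


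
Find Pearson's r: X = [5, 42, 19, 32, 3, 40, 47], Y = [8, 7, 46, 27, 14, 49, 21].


Mean X = 26.8571, Mean Y = 24.5714
SD X = 16.659863, SD Y = 15.900199
Cov = 63.081633
r = 63.081633/(16.659863*15.900199) = 0.2381

r = 0.2381


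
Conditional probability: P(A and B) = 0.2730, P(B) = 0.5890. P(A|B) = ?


P(A|B) = 0.2730/0.5890 = 0.4635

P(A|B) = 0.4635


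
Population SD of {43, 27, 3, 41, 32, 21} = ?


Mean = 27.8333
Variance = 180.8056
SD = sqrt(180.8056) = 13.4464

SD = 13.4464


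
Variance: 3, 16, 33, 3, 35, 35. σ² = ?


Mean = 20.8333
Squared deviations: 318.0278, 23.3611, 148.0278, 318.0278, 200.6944, 200.6944
Sum = 1208.8333
Variance = 1208.8333/6 = 201.4722

Variance = 201.4722


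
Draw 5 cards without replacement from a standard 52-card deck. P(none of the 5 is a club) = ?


P(no clubs) = (39/52) × (38/51) × (37/50) × (36/49) × (35/48)
= 0.2215

P = 0.2215


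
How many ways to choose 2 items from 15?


C(15,2) = 15!/(2! × 13!)
= 1307674368000/(2 × 6227020800)
= 105

C(15,2) = 105


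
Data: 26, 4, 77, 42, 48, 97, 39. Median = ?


Sorted: 4, 26, 39, 42, 48, 77, 97
n = 7 (odd)
Middle value = 42

Median = 42


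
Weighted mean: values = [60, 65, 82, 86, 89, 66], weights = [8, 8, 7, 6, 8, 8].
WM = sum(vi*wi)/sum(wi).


Numerator = 60*8 + 65*8 + 82*7 + 86*6 + 89*8 + 66*8 = 3330
Denominator = 8 + 8 + 7 + 6 + 8 + 8 = 45
WM = 3330/45 = 74.0000

WM = 74.0000


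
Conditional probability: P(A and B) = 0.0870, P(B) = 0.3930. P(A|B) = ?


P(A|B) = 0.0870/0.3930 = 0.2214

P(A|B) = 0.2214


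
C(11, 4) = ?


C(11,4) = 11!/(4! × 7!)
= 39916800/(24 × 5040)
= 330

C(11,4) = 330


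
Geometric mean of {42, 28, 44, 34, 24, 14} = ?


Product = 42 × 28 × 44 × 34 × 24 × 14 = 591123456
GM = 591123456^(1/6) = 28.9699

GM = 28.9699


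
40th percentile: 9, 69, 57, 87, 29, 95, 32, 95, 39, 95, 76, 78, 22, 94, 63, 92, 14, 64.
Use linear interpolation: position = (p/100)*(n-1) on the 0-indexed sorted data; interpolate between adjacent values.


Sorted: 9, 14, 22, 29, 32, 39, 57, 63, 64, 69, 76, 78, 87, 92, 94, 95, 95, 95
n = 18
Index = 40/100 * 17 = 6.8000
Lower = data[6] = 57, Upper = data[7] = 63
P40 = 57 + 0.8000*(6) = 61.8000

P40 = 61.8000


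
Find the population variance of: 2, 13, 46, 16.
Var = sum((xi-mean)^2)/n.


Mean = 19.2500
Squared deviations: 297.5625, 39.0625, 715.5625, 10.5625
Sum = 1062.7500
Variance = 1062.7500/4 = 265.6875

Variance = 265.6875


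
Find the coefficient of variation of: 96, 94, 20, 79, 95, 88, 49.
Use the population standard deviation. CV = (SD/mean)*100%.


Mean = 74.4286
SD = 26.9542
CV = (26.9542/74.4286)*100 = 36.2149%

CV = 36.2149%


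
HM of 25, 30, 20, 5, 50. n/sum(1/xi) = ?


Sum of reciprocals = 1/25 + 1/30 + 1/20 + 1/5 + 1/50 = 0.343333
HM = 5/0.343333 = 14.5631

HM = 14.5631


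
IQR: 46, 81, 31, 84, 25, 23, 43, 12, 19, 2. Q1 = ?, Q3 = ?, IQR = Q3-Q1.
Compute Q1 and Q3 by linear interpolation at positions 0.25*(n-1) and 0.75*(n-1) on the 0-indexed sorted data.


Sorted: 2, 12, 19, 23, 25, 31, 43, 46, 81, 84
Q1 (25th %ile) = 20.0000
Q3 (75th %ile) = 45.2500
IQR = 45.2500 - 20.0000 = 25.2500

IQR = 25.2500


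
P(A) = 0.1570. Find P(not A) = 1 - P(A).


P(not A) = 1 - 0.1570 = 0.8430

P(not A) = 0.8430


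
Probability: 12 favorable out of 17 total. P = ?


P = 12/17 = 0.7059

P = 0.7059


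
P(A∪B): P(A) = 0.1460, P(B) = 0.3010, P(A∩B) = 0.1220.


P(A∪B) = 0.1460 + 0.3010 - 0.1220
= 0.4470 - 0.1220
= 0.3250

P(A∪B) = 0.3250


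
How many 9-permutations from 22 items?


P(22,9) = 22!/13!
= 1124000727777607680000/6227020800
= 180503769600

P(22,9) = 180503769600


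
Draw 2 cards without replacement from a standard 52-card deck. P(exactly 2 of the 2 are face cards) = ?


Hypergeometric: P(X=2) = C(12,2)·C(40,0) / C(52,2)
= 66 × 1 / 1326
= 66/1326 = 0.0498

P = 0.0498


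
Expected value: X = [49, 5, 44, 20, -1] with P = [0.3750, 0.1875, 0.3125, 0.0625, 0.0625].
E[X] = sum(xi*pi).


E[X] = 49*0.3750 + 5*0.1875 + 44*0.3125 + 20*0.0625 - 1*0.0625
= 18.3750 + 0.9375 + 13.7500 + 1.2500 - 0.0625
= 34.2500

E[X] = 34.2500


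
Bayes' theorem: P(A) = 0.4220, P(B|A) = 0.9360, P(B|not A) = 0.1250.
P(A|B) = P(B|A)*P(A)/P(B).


P(B) = P(B|A)*P(A) + P(B|A')*P(A')
= 0.9360*0.4220 + 0.1250*0.5780
= 0.394992 + 0.072250 = 0.467242
P(A|B) = 0.394992/0.467242 = 0.8454

P(A|B) = 0.8454


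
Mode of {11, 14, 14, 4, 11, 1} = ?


Frequencies: 1:1, 4:1, 11:2, 14:2
Max frequency = 2
Mode = 11, 14

Mode = 11, 14


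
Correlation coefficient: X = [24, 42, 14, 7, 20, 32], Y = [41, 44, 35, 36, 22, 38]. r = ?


Mean X = 23.1667, Mean Y = 36.0000
SD X = 11.466134, SD Y = 6.952218
Cov = 37.666667
r = 37.666667/(11.466134*6.952218) = 0.4725

r = 0.4725


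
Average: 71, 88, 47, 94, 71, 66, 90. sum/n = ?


Sum = 71 + 88 + 47 + 94 + 71 + 66 + 90 = 527
n = 7
Mean = 527/7 = 75.2857

Mean = 75.2857


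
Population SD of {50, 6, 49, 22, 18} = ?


Mean = 29.0000
Variance = 308.0000
SD = sqrt(308.0000) = 17.5499

SD = 17.5499


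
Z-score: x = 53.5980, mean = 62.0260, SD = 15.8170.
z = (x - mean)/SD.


z = (53.5980 - 62.0260)/15.8170
= -8.4280/15.8170
= -0.5328

z = -0.5328


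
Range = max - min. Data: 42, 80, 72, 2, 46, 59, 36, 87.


Max = 87, Min = 2
Range = 87 - 2 = 85

Range = 85


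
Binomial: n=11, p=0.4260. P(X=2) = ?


C(11,2) = 55
p^2 = 0.181476
(1-p)^9 = 0.006764
P = 55 * 0.181476 * 0.006764 = 0.0675

P(X=2) = 0.0675


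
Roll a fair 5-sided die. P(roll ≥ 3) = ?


Favorable outcomes (roll ≥ 3): 3
Total outcomes = 5
P = 3/5 = 0.6000

P = 0.6000


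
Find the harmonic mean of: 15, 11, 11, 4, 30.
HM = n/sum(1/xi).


Sum of reciprocals = 1/15 + 1/11 + 1/11 + 1/4 + 1/30 = 0.531818
HM = 5/0.531818 = 9.4017

HM = 9.4017


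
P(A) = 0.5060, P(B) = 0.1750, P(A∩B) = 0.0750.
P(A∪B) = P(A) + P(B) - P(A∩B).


P(A∪B) = 0.5060 + 0.1750 - 0.0750
= 0.6810 - 0.0750
= 0.6060

P(A∪B) = 0.6060


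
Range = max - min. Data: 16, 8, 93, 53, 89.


Max = 93, Min = 8
Range = 93 - 8 = 85

Range = 85


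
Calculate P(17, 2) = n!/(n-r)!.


P(17,2) = 17!/15!
= 355687428096000/1307674368000
= 272

P(17,2) = 272


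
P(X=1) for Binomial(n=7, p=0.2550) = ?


C(7,1) = 7
p^1 = 0.255000
(1-p)^6 = 0.170977
P = 7 * 0.255000 * 0.170977 = 0.3052

P(X=1) = 0.3052


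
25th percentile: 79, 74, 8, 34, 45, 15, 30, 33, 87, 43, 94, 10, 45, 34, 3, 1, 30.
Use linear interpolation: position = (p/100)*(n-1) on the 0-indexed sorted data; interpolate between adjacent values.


Sorted: 1, 3, 8, 10, 15, 30, 30, 33, 34, 34, 43, 45, 45, 74, 79, 87, 94
n = 17
Index = 25/100 * 16 = 4.0000
Lower = data[4] = 15, Upper = data[5] = 30
P25 = 15 + 0*(15) = 15.0000

P25 = 15.0000


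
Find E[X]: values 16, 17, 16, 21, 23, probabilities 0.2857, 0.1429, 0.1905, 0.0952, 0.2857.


E[X] = 16*0.2857 + 17*0.1429 + 16*0.1905 + 21*0.0952 + 23*0.2857
= 4.5712 + 2.4293 + 3.0480 + 1.9992 + 6.5711
= 18.6188

E[X] = 18.6188


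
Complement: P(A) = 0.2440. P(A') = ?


P(not A) = 1 - 0.2440 = 0.7560

P(not A) = 0.7560


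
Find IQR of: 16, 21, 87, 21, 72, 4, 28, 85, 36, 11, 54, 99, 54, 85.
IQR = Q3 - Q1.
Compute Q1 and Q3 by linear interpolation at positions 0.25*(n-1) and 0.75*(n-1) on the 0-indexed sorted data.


Sorted: 4, 11, 16, 21, 21, 28, 36, 54, 54, 72, 85, 85, 87, 99
Q1 (25th %ile) = 21.0000
Q3 (75th %ile) = 81.7500
IQR = 81.7500 - 21.0000 = 60.7500

IQR = 60.7500


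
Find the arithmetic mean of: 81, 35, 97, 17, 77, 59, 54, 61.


Sum = 81 + 35 + 97 + 17 + 77 + 59 + 54 + 61 = 481
n = 8
Mean = 481/8 = 60.1250

Mean = 60.1250


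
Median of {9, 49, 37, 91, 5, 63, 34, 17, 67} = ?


Sorted: 5, 9, 17, 34, 37, 49, 63, 67, 91
n = 9 (odd)
Middle value = 37

Median = 37


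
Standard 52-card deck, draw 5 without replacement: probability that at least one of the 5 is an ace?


P(at least one) = 1 - P(none)
P(none) = (48/52) × (47/51) × (46/50) × (45/49) × (44/48) = 0.658842
P(at least one) = 1 - 0.658842 = 0.3412

P = 0.3412


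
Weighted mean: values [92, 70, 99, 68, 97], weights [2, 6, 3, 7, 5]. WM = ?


Numerator = 92*2 + 70*6 + 99*3 + 68*7 + 97*5 = 1862
Denominator = 2 + 6 + 3 + 7 + 5 = 23
WM = 1862/23 = 80.9565

WM = 80.9565


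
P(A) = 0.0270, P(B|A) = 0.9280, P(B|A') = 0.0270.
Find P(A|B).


P(B) = P(B|A)*P(A) + P(B|A')*P(A')
= 0.9280*0.0270 + 0.0270*0.9730
= 0.025056 + 0.026271 = 0.051327
P(A|B) = 0.025056/0.051327 = 0.4882

P(A|B) = 0.4882


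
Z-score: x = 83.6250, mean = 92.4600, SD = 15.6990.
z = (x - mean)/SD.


z = (83.6250 - 92.4600)/15.6990
= -8.8350/15.6990
= -0.5628

z = -0.5628


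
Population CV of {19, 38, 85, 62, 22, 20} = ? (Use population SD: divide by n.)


Mean = 41.0000
SD = 24.7386
CV = (24.7386/41.0000)*100 = 60.3381%

CV = 60.3381%


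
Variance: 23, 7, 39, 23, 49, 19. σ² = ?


Mean = 26.6667
Squared deviations: 13.4444, 386.7778, 152.1111, 13.4444, 498.7778, 58.7778
Sum = 1123.3333
Variance = 1123.3333/6 = 187.2222

Variance = 187.2222
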